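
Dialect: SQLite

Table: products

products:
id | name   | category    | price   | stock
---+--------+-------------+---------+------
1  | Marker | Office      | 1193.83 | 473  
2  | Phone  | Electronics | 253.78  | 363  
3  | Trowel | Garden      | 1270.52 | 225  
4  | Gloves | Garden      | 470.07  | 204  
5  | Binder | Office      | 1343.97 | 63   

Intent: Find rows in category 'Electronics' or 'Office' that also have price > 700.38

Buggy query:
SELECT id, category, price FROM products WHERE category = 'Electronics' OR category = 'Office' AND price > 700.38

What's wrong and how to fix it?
Bug: AND binds tighter than OR, so this parses as category = 'Electronics' OR (category = 'Office' AND price > 700.38)

Fix: Group the OR with parentheses (or use IN), then AND the threshold

Corrected query:
SELECT id, category, price FROM products WHERE (category = 'Electronics' OR category = 'Office') AND price > 700.38

Result:
id | category | price  
---+----------+--------
1  | Office   | 1193.83
5  | Office   | 1343.97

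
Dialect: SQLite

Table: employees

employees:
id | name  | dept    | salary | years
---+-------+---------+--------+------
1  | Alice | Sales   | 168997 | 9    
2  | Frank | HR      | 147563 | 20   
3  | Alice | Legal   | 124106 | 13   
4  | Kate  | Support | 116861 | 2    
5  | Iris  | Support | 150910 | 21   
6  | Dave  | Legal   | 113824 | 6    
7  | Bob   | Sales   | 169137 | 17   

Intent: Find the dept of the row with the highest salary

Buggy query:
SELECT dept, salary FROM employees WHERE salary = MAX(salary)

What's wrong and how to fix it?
Bug: WHERE is evaluated per row; an aggregate over the whole table isn't defined there

Fix: Wrap MAX in a scalar subquery so WHERE compares against a single value

Corrected query:
SELECT dept, salary FROM employees WHERE salary = (SELECT MAX(salary) FROM employees)

Result:
dept  | salary
------+-------
Sales | 169137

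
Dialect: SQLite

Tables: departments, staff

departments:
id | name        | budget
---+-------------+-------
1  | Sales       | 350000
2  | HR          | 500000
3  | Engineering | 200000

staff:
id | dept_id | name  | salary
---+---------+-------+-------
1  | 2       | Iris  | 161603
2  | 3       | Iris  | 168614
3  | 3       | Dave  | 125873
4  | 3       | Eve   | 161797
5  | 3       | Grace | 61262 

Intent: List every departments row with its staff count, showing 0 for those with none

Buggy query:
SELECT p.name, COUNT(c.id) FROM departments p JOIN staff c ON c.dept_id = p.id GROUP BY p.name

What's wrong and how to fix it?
Bug: An inner join excludes parents with zero children

Fix: Use LEFT JOIN so parents without children still appear (COUNT(c.id) gives 0)

Corrected query:
SELECT p.name, COUNT(c.id) FROM departments p LEFT JOIN staff c ON c.dept_id = p.id GROUP BY p.name

Result:
name        | COUNT(c.id)
------------+------------
Engineering | 4          
HR          | 1          
Sales       | 0          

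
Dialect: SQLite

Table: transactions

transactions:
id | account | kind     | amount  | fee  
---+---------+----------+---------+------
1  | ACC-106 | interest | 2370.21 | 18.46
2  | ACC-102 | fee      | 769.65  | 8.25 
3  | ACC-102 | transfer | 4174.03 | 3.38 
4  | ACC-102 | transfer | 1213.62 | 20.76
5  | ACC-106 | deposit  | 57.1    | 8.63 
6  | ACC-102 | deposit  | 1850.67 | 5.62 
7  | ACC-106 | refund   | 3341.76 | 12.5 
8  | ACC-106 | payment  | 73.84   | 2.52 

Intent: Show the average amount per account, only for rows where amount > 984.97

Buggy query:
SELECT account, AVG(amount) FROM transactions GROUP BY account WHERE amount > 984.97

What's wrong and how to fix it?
Bug: WHERE cannot follow GROUP BY

Fix: Move the WHERE clause before GROUP BY

Corrected query:
SELECT account, AVG(amount) FROM transactions WHERE amount > 984.97 GROUP BY account

Result:
account | AVG(amount)
--------+------------
ACC-102 | 2412.773333
ACC-106 | 2855.985   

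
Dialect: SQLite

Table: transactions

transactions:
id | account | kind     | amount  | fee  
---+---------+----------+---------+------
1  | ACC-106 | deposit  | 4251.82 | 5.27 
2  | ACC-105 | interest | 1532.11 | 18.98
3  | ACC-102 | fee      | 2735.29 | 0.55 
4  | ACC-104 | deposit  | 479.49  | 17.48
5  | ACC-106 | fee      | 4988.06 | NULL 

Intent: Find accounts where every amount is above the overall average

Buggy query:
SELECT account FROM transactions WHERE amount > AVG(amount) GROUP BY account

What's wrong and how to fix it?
Bug: WHERE evaluates per row before aggregation, so AVG() is unavailable

Fix: Use a subquery for AVG and a HAVING MIN(...) filter so the condition holds for every row in the group

Corrected query:
SELECT account FROM transactions GROUP BY account HAVING MIN(amount) > (SELECT AVG(amount) FROM transactions)

Result:
account
-------
ACC-106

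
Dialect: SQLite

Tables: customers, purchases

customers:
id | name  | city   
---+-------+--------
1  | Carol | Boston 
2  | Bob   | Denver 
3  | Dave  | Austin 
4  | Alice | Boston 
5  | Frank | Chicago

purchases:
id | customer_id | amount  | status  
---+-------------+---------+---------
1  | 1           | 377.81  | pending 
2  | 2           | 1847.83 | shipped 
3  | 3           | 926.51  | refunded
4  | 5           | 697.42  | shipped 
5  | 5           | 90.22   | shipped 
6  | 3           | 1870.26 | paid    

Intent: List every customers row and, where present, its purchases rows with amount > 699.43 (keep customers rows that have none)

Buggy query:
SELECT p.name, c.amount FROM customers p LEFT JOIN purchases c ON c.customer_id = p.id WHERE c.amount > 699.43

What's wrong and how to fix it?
Bug: Filtering c.amount in WHERE discards the NULL rows produced by LEFT JOIN, turning it into an inner join

Fix: Put 'c.amount > 699.43' in the JOIN's ON clause instead of WHERE

Corrected query:
SELECT p.name, c.amount FROM customers p LEFT JOIN purchases c ON c.customer_id = p.id AND c.amount > 699.43

Result:
name  | amount 
------+--------
Carol | NULL   
Bob   | 1847.83
Dave  | 926.51 
Dave  | 1870.26
Alice | NULL   
Frank | NULL   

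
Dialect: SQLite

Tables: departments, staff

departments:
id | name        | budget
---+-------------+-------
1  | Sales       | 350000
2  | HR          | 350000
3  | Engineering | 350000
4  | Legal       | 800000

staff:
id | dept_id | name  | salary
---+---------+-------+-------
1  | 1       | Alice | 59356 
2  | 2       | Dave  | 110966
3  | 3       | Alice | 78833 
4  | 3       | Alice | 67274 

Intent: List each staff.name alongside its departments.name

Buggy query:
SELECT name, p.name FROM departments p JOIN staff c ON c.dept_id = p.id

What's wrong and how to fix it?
Bug: Both tables have a 'name' column; the unqualified reference is ambiguous

Fix: Prefix ambiguous columns with the table alias

Corrected query:
SELECT c.name, p.name FROM departments p JOIN staff c ON c.dept_id = p.id

Result:
name  | name       
------+------------
Alice | Sales      
Dave  | HR         
Alice | Engineering
Alice | Engineering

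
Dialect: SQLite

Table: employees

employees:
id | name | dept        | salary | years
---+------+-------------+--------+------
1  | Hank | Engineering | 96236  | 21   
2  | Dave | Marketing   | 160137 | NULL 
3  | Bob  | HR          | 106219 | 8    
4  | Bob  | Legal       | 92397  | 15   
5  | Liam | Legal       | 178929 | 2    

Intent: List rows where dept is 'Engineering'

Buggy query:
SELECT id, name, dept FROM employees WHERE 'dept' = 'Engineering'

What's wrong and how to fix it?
Bug: Single quotes denote string literals in SQL; the column name is being compared as a constant string

Fix: Reference the column as dept without single quotes

Corrected query:
SELECT id, name, dept FROM employees WHERE dept = 'Engineering'

Result:
id | name | dept       
---+------+------------
1  | Hank | Engineering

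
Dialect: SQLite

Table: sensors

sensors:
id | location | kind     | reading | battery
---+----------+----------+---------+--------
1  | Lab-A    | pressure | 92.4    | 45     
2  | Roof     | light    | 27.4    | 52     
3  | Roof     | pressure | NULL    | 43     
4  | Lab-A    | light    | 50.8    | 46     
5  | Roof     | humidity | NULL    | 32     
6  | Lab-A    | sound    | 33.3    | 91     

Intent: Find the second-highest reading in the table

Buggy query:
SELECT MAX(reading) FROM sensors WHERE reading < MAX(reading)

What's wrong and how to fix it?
Bug: The inner MAX is an aggregate inside WHERE, which is not allowed

Fix: Put the inner MAX in a scalar subquery

Corrected query:
SELECT MAX(reading) FROM sensors WHERE reading < (SELECT MAX(reading) FROM sensors)

Result:
MAX(reading)
------------
50.8        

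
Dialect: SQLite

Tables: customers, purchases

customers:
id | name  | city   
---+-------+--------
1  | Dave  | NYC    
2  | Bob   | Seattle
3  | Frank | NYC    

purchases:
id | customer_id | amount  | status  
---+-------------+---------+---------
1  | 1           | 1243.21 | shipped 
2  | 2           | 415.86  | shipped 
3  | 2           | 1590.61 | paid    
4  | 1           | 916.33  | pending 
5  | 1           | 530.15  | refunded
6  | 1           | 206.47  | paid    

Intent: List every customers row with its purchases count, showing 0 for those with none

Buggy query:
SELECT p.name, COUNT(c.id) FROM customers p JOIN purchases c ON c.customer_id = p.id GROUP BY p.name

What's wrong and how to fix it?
Bug: INNER JOIN drops customers rows that have no matching purchases rows

Fix: Switch to LEFT JOIN to retain unmatched parent rows

Corrected query:
SELECT p.name, COUNT(c.id) FROM customers p LEFT JOIN purchases c ON c.customer_id = p.id GROUP BY p.name

Result:
name  | COUNT(c.id)
------+------------
Bob   | 2          
Dave  | 4          
Frank | 0          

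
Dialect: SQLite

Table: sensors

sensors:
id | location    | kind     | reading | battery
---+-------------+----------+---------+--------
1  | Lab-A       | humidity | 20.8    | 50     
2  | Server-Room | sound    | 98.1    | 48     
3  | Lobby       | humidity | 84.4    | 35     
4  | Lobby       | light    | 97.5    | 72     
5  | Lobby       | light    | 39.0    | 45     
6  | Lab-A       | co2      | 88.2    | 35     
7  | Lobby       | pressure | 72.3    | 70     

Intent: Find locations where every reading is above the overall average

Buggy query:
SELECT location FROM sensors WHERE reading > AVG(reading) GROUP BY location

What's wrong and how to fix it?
Bug: AVG() is an aggregate; it can't sit directly in WHERE

Fix: Compute the overall average in a scalar subquery and compare each group's MIN against it in HAVING

Corrected query:
SELECT location FROM sensors GROUP BY location HAVING MIN(reading) > (SELECT AVG(reading) FROM sensors)

Result:
location   
-----------
Server-Room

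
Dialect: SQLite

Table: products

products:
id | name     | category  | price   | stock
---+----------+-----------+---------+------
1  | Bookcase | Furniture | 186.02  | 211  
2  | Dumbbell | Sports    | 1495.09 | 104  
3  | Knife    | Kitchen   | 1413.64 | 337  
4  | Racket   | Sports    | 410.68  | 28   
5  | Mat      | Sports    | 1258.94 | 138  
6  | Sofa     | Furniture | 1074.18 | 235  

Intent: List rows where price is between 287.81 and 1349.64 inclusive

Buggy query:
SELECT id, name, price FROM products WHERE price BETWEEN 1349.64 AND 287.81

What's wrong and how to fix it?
Bug: BETWEEN expects the lower bound first; with 1349.64 AND 287.81 the range is empty

Fix: Write BETWEEN 287.81 AND 1349.64

Corrected query:
SELECT id, name, price FROM products WHERE price BETWEEN 287.81 AND 1349.64

Result:
id | name   | price  
---+--------+--------
4  | Racket | 410.68 
5  | Mat    | 1258.94
6  | Sofa   | 1074.18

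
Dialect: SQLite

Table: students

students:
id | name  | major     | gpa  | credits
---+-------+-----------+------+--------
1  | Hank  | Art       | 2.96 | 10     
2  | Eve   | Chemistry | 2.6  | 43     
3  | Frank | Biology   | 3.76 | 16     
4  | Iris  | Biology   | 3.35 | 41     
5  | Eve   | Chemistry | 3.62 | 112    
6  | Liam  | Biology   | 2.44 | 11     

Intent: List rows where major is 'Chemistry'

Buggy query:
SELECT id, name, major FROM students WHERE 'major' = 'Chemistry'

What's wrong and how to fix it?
Bug: 'major' in single quotes is a string literal, not the column; the comparison is literal-vs-literal and never true

Fix: Remove the quotes around the column name (or use double quotes for an identifier)

Corrected query:
SELECT id, name, major FROM students WHERE major = 'Chemistry'

Result:
id | name | major    
---+------+----------
2  | Eve  | Chemistry
5  | Eve  | Chemistry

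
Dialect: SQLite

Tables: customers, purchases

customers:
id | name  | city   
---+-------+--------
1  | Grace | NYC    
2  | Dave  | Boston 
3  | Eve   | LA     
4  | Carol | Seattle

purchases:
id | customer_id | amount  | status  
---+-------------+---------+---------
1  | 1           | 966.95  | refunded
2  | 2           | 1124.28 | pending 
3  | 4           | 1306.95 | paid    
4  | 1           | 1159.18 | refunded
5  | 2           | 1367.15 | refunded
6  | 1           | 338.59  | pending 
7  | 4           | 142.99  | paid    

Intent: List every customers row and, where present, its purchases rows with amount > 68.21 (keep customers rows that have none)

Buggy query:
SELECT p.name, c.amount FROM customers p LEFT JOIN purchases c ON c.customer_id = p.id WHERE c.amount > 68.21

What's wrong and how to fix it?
Bug: Filtering c.amount in WHERE discards the NULL rows produced by LEFT JOIN, turning it into an inner join

Fix: Move the right-table condition into the ON clause so unmatched parents are kept

Corrected query:
SELECT p.name, c.amount FROM customers p LEFT JOIN purchases c ON c.customer_id = p.id AND c.amount > 68.21

Result:
name  | amount 
------+--------
Grace | 338.59 
Grace | 966.95 
Grace | 1159.18
Dave  | 1124.28
Dave  | 1367.15
Eve   | NULL   
Carol | 142.99 
Carol | 1306.95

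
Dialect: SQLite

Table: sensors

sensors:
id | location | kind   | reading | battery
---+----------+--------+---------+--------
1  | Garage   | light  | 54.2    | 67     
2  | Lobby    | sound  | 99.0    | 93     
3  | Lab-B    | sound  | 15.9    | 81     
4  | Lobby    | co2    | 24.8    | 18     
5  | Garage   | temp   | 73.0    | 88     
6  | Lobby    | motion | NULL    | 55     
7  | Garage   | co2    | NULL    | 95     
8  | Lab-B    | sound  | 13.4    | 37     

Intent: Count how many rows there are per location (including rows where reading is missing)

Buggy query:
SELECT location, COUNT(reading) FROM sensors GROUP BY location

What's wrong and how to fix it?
Bug: COUNT(column) counts non-NULL values only; rows with NULL reading aren't counted

Fix: Replace COUNT(reading) with COUNT(*)

Corrected query:
SELECT location, COUNT(*) FROM sensors GROUP BY location

Result:
location | COUNT(*)
---------+---------
Garage   | 3       
Lab-B    | 2       
Lobby    | 3       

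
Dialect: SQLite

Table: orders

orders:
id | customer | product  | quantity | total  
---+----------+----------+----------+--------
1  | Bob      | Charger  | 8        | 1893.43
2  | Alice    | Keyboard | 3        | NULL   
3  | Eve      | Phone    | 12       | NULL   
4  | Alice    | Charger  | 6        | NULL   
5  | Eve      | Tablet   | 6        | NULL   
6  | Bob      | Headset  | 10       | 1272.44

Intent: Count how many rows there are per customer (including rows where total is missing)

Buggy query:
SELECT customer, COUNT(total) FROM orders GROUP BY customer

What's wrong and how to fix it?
Bug: COUNT(total) skips NULLs, so groups with missing total are undercounted

Fix: Replace COUNT(total) with COUNT(*)

Corrected query:
SELECT customer, COUNT(*) FROM orders GROUP BY customer

Result:
customer | COUNT(*)
---------+---------
Alice    | 2       
Bob      | 2       
Eve      | 2       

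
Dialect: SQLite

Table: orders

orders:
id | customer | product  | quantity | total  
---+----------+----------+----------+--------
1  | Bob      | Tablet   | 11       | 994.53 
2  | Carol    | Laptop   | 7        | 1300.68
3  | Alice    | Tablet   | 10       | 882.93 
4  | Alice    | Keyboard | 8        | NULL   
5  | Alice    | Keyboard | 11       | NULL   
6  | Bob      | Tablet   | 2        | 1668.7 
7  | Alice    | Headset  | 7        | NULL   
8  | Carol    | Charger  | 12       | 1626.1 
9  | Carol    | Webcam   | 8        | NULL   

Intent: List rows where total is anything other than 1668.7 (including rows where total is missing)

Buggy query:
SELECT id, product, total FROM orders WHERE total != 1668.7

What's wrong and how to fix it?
Bug: 'total != 1668.7' is unknown when total is NULL, so NULL rows are silently excluded

Fix: Add an explicit OR total IS NULL to include the missing-value rows

Corrected query:
SELECT id, product, total FROM orders WHERE total != 1668.7 OR total IS NULL

Result:
id | product  | total  
---+----------+--------
1  | Tablet   | 994.53 
2  | Laptop   | 1300.68
3  | Tablet   | 882.93 
4  | Keyboard | NULL   
5  | Keyboard | NULL   
7  | Headset  | NULL   
8  | Charger  | 1626.1 
9  | Webcam   | NULL   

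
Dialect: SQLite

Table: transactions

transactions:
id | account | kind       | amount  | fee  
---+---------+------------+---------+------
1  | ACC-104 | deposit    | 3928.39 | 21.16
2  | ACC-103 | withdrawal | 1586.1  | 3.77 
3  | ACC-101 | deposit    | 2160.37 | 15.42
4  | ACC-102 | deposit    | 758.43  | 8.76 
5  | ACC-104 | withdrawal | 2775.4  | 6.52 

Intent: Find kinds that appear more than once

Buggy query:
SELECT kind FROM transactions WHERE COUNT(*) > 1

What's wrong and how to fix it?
Bug: WHERE can't reference COUNT(*); aggregates are computed after WHERE

Fix: GROUP BY kind, then filter groups with HAVING COUNT(*) > 1

Corrected query:
SELECT kind FROM transactions GROUP BY kind HAVING COUNT(*) > 1

Result:
kind      
----------
deposit   
withdrawal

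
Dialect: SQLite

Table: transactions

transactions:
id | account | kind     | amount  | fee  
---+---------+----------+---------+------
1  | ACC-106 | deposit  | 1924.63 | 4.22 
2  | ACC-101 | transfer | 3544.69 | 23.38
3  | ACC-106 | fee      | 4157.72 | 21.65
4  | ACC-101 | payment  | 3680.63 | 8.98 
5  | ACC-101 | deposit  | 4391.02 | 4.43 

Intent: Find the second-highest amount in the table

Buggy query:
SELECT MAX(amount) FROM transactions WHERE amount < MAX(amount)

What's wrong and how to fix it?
Bug: The inner MAX is an aggregate inside WHERE, which is not allowed

Fix: Put the inner MAX in a scalar subquery

Corrected query:
SELECT MAX(amount) FROM transactions WHERE amount < (SELECT MAX(amount) FROM transactions)

Result:
MAX(amount)
-----------
4157.72    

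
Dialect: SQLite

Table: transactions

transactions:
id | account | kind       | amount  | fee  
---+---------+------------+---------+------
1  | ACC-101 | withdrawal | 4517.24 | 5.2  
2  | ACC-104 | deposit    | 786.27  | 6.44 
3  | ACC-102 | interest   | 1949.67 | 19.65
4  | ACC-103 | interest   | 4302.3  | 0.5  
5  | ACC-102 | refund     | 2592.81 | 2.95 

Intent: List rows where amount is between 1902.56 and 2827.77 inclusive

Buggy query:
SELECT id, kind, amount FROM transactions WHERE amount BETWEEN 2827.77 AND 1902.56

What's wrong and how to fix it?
Bug: The bounds are reversed; BETWEEN a AND b requires a <= b to match anything

Fix: Swap the bounds so the smaller value comes first

Corrected query:
SELECT id, kind, amount FROM transactions WHERE amount BETWEEN 1902.56 AND 2827.77

Result:
id | kind     | amount 
---+----------+--------
3  | interest | 1949.67
5  | refund   | 2592.81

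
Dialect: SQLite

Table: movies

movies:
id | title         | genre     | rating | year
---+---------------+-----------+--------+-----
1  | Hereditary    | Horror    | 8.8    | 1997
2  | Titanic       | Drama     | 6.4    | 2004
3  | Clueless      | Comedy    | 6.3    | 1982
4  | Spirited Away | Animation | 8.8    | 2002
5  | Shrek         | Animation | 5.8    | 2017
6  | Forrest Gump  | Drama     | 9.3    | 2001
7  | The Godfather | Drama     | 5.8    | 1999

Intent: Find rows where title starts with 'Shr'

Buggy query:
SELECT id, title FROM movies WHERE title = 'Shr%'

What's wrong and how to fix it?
Bug: '=' compares the literal string including the % character; pattern matching needs LIKE

Fix: Use LIKE for wildcard pattern matching

Corrected query:
SELECT id, title FROM movies WHERE title LIKE 'Shr%'

Result:
id | title
---+------
5  | Shrek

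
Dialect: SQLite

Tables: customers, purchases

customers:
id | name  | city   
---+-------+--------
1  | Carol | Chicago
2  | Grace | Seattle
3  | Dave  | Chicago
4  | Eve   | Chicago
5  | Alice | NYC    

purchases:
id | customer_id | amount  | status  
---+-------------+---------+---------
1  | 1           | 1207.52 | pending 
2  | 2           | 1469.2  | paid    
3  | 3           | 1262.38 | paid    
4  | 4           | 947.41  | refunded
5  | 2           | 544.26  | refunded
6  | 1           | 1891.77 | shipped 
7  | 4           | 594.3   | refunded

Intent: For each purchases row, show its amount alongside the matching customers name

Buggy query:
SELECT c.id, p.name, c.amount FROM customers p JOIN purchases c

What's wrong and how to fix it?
Bug: Missing join condition: each purchases row is matched to all customers rows instead of just its own

Fix: Add ON c.customer_id = p.id to the JOIN

Corrected query:
SELECT c.id, p.name, c.amount FROM customers p JOIN purchases c ON c.customer_id = p.id

Result:
id | name  | amount 
---+-------+--------
1  | Carol | 1207.52
2  | Grace | 1469.2 
3  | Dave  | 1262.38
4  | Eve   | 947.41 
5  | Grace | 544.26 
6  | Carol | 1891.77
7  | Eve   | 594.3  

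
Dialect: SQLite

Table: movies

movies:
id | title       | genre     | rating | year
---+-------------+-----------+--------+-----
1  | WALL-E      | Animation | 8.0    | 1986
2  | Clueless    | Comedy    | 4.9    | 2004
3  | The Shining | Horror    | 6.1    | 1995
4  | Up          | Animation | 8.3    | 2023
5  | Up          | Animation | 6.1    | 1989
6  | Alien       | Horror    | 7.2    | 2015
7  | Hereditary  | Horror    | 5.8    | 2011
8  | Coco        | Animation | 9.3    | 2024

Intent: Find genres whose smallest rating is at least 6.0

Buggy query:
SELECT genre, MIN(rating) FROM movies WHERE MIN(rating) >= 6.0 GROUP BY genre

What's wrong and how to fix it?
Bug: Aggregates like MIN are computed per group after WHERE runs

Fix: Use HAVING for the per-group MIN condition

Corrected query:
SELECT genre, MIN(rating) FROM movies GROUP BY genre HAVING MIN(rating) >= 6.0

Result:
genre     | MIN(rating)
----------+------------
Animation | 6.1        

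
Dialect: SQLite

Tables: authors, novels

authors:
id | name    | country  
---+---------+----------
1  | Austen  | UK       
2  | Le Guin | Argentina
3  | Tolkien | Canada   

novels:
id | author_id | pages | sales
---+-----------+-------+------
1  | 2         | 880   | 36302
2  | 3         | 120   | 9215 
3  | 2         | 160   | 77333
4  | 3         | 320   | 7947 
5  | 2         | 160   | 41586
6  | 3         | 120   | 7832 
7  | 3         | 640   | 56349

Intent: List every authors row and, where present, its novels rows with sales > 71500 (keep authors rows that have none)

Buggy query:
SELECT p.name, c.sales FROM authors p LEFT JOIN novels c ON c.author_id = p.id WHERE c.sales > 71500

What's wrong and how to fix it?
Bug: A WHERE condition on the right-hand table after LEFT JOIN drops unmatched parents

Fix: Put 'c.sales > 71500' in the JOIN's ON clause instead of WHERE

Corrected query:
SELECT p.name, c.sales FROM authors p LEFT JOIN novels c ON c.author_id = p.id AND c.sales > 71500

Result:
name    | sales
--------+------
Austen  | NULL 
Le Guin | 77333
Tolkien | NULL 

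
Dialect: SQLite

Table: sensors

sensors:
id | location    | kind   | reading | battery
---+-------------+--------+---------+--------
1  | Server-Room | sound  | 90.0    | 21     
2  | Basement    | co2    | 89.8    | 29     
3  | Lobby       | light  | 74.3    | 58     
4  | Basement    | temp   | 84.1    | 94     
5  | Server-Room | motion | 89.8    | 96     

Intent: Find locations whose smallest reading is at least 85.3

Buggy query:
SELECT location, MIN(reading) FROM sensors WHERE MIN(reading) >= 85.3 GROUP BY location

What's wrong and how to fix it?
Bug: Aggregates like MIN are computed per group after WHERE runs

Fix: Use HAVING for the per-group MIN condition

Corrected query:
SELECT location, MIN(reading) FROM sensors GROUP BY location HAVING MIN(reading) >= 85.3

Result:
location    | MIN(reading)
------------+-------------
Server-Room | 89.8        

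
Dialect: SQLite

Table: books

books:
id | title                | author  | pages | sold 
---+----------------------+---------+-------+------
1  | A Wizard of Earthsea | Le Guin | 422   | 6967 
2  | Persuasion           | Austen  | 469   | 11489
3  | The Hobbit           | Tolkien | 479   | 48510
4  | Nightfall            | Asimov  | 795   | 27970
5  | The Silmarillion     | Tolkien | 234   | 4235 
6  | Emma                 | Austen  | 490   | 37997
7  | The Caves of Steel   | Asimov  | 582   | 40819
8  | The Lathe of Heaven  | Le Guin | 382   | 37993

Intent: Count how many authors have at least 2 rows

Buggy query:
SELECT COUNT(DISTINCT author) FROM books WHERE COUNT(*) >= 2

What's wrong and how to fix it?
Bug: COUNT(*) cannot appear in WHERE; the per-group count doesn't exist yet

Fix: Group first with HAVING COUNT(*) >= 2, then COUNT the resulting groups

Corrected query:
SELECT COUNT(*) FROM (SELECT author FROM books GROUP BY author HAVING COUNT(*) >= 2)

Result:
COUNT(*)
--------
4       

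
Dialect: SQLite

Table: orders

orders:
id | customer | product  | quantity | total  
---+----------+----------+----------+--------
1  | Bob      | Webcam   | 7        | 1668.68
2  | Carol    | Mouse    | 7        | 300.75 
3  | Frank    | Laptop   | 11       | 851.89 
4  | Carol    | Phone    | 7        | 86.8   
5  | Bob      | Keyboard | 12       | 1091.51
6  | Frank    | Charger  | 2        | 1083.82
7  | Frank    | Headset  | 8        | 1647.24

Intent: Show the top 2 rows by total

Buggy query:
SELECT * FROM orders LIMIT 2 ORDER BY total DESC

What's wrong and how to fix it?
Bug: ORDER BY cannot follow LIMIT; LIMIT is the final clause

Fix: Sort with ORDER BY, then apply LIMIT

Corrected query:
SELECT * FROM orders ORDER BY total DESC LIMIT 2

Result:
id | customer | product | quantity | total  
---+----------+---------+----------+--------
1  | Bob      | Webcam  | 7        | 1668.68
7  | Frank    | Headset | 8        | 1647.24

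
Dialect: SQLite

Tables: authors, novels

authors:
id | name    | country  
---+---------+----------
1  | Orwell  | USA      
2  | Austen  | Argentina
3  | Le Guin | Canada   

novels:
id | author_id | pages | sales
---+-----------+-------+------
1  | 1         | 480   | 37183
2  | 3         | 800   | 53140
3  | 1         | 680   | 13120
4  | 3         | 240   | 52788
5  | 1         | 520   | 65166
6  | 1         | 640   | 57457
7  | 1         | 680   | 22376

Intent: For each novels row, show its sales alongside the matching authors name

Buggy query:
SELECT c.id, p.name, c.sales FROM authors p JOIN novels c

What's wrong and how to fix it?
Bug: Missing join condition: each novels row is matched to all authors rows instead of just its own

Fix: Specify the join condition linking the foreign key to the parent id

Corrected query:
SELECT c.id, p.name, c.sales FROM authors p JOIN novels c ON c.author_id = p.id

Result:
id | name    | sales
---+---------+------
1  | Orwell  | 37183
2  | Le Guin | 53140
3  | Orwell  | 13120
4  | Le Guin | 52788
5  | Orwell  | 65166
6  | Orwell  | 57457
7  | Orwell  | 22376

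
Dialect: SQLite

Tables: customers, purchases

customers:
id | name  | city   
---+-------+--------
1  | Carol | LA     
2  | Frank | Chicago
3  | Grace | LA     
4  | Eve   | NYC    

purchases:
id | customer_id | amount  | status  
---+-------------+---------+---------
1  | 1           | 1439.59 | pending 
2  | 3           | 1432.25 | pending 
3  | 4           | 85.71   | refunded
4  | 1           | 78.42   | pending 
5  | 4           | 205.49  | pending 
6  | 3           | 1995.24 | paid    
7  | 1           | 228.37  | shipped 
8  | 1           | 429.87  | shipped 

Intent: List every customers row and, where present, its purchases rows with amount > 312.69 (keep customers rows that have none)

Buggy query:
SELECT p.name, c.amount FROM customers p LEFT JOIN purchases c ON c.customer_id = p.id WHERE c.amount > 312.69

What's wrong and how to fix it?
Bug: Filtering c.amount in WHERE discards the NULL rows produced by LEFT JOIN, turning it into an inner join

Fix: Move the right-table condition into the ON clause so unmatched parents are kept

Corrected query:
SELECT p.name, c.amount FROM customers p LEFT JOIN purchases c ON c.customer_id = p.id AND c.amount > 312.69

Result:
name  | amount 
------+--------
Carol | 429.87 
Carol | 1439.59
Frank | NULL   
Grace | 1432.25
Grace | 1995.24
Eve   | NULL   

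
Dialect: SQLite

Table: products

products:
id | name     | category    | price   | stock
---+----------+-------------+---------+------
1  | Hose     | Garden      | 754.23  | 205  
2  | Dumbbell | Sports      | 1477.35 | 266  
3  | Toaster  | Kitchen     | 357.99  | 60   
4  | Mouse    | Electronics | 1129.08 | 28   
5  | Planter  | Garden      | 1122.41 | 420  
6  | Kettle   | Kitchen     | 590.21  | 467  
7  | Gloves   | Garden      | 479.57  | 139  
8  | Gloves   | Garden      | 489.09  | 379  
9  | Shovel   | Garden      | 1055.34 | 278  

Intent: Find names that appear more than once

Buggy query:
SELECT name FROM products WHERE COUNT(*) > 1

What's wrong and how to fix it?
Bug: COUNT(*) is an aggregate and cannot be used in WHERE

Fix: Group first, then use HAVING for the count condition

Corrected query:
SELECT name FROM products GROUP BY name HAVING COUNT(*) > 1

Result:
name  
------
Gloves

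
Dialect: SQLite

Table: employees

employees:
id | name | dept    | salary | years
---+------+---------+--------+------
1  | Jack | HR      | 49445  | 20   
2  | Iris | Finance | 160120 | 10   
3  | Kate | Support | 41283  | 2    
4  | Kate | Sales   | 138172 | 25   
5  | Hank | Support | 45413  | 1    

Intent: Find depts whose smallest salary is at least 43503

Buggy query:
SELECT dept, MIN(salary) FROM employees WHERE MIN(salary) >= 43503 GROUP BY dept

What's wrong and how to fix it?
Bug: Aggregates like MIN are computed per group after WHERE runs

Fix: Use HAVING for the per-group MIN condition

Corrected query:
SELECT dept, MIN(salary) FROM employees GROUP BY dept HAVING MIN(salary) >= 43503

Result:
dept    | MIN(salary)
--------+------------
Finance | 160120     
HR      | 49445      
Sales   | 138172     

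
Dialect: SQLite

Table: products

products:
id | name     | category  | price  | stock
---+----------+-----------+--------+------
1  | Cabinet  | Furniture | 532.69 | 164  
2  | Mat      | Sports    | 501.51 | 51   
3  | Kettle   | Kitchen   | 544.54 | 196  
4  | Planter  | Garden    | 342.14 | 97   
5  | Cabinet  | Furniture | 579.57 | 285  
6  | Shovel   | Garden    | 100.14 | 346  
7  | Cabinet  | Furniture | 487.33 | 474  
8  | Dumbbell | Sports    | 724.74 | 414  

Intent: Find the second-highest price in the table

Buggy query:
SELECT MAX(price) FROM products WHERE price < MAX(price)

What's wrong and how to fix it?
Bug: MAX(price) on the right of the comparison is an aggregate-in-WHERE error

Fix: Compute the overall MAX in a subquery, then take MAX of rows below it

Corrected query:
SELECT MAX(price) FROM products WHERE price < (SELECT MAX(price) FROM products)

Result:
MAX(price)
----------
579.57    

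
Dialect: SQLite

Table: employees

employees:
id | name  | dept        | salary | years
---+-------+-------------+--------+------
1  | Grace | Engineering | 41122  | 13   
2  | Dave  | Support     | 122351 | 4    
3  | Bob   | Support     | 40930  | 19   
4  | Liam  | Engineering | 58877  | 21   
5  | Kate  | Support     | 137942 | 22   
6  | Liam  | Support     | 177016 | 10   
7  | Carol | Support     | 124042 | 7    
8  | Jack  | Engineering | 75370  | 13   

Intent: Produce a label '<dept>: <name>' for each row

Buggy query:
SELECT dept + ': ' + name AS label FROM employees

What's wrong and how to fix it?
Bug: SQLite uses || for string concatenation; + coerces text to numbers (yielding 0)

Fix: Use the || operator for string concatenation

Corrected query:
SELECT dept || ': ' || name AS label FROM employees

Result:
label             
------------------
Engineering: Grace
Support: Dave     
Support: Bob      
Engineering: Liam 
Support: Kate     
Support: Liam     
Support: Carol    
Engineering: Jack 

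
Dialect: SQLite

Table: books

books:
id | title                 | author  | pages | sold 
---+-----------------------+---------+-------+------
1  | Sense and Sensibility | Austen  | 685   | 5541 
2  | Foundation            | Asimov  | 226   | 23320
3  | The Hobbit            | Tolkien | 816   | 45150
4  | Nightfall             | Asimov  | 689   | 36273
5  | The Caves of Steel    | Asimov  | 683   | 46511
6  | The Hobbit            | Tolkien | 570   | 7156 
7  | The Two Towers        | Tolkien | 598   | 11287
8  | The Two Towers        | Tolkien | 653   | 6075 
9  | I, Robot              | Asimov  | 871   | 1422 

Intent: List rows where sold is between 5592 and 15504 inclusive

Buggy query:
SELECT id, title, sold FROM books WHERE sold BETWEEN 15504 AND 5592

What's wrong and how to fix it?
Bug: BETWEEN expects the lower bound first; with 15504 AND 5592 the range is empty

Fix: Swap the bounds so the smaller value comes first

Corrected query:
SELECT id, title, sold FROM books WHERE sold BETWEEN 5592 AND 15504

Result:
id | title          | sold 
---+----------------+------
6  | The Hobbit     | 7156 
7  | The Two Towers | 11287
8  | The Two Towers | 6075 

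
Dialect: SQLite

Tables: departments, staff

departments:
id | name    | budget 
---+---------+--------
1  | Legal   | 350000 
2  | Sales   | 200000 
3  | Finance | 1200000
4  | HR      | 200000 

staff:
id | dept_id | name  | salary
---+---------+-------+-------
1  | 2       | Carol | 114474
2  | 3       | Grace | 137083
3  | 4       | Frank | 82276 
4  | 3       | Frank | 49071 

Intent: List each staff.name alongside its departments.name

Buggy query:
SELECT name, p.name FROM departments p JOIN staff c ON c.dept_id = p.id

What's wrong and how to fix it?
Bug: Both tables have a 'name' column; the unqualified reference is ambiguous

Fix: Qualify the column with its table alias (c.name)

Corrected query:
SELECT c.name, p.name FROM departments p JOIN staff c ON c.dept_id = p.id

Result:
name  | name   
------+--------
Carol | Sales  
Grace | Finance
Frank | HR     
Frank | Finance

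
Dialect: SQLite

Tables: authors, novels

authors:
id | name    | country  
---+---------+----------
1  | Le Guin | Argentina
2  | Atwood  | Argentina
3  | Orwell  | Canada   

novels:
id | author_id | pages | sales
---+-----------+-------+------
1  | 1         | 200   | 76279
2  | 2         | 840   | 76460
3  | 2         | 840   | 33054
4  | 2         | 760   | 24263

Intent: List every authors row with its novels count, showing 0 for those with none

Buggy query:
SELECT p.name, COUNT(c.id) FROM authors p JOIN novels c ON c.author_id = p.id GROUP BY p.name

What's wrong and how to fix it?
Bug: INNER JOIN drops authors rows that have no matching novels rows

Fix: Use LEFT JOIN so parents without children still appear (COUNT(c.id) gives 0)

Corrected query:
SELECT p.name, COUNT(c.id) FROM authors p LEFT JOIN novels c ON c.author_id = p.id GROUP BY p.name

Result:
name    | COUNT(c.id)
--------+------------
Atwood  | 3          
Le Guin | 1          
Orwell  | 0          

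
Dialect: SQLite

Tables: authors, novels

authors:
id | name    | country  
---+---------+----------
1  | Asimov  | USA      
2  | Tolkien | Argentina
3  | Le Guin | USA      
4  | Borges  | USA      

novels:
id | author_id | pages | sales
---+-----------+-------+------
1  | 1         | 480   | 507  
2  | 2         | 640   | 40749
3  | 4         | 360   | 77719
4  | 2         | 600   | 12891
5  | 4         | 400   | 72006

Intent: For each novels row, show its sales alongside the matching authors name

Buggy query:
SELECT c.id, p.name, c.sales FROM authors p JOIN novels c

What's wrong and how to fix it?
Bug: JOIN with no ON clause produces a cartesian product; every novels row pairs with every authors row

Fix: Add ON c.author_id = p.id to the JOIN

Corrected query:
SELECT c.id, p.name, c.sales FROM authors p JOIN novels c ON c.author_id = p.id

Result:
id | name    | sales
---+---------+------
1  | Asimov  | 507  
2  | Tolkien | 40749
3  | Borges  | 77719
4  | Tolkien | 12891
5  | Borges  | 72006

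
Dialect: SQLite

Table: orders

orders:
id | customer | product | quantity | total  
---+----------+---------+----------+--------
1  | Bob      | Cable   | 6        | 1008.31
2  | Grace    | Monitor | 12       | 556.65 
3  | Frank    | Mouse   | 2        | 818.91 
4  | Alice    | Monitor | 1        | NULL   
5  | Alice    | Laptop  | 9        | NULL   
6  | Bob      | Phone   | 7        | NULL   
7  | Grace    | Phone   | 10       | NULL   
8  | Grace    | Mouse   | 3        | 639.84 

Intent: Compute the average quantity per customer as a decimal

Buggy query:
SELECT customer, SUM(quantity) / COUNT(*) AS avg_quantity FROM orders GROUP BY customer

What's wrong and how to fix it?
Bug: SUM(quantity) and COUNT(*) are both integers; the division truncates the fractional part

Fix: Cast one side to REAL so the division keeps the fractional part

Corrected query:
SELECT customer, SUM(quantity) * 1.0 / COUNT(*) AS avg_quantity FROM orders GROUP BY customer

Result:
customer | avg_quantity
---------+-------------
Alice    | 5           
Bob      | 6.5         
Frank    | 2           
Grace    | 8.333333    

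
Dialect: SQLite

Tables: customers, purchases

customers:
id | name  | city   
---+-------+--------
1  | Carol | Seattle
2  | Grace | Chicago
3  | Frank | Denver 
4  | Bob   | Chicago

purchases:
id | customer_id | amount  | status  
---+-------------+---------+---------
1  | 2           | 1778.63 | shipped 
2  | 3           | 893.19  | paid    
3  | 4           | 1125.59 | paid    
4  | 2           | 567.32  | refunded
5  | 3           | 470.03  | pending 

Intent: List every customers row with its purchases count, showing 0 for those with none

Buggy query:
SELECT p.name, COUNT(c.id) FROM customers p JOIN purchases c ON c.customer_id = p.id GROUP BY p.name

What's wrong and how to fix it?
Bug: An inner join excludes parents with zero children

Fix: Use LEFT JOIN so parents without children still appear (COUNT(c.id) gives 0)

Corrected query:
SELECT p.name, COUNT(c.id) FROM customers p LEFT JOIN purchases c ON c.customer_id = p.id GROUP BY p.name

Result:
name  | COUNT(c.id)
------+------------
Bob   | 1          
Carol | 0          
Frank | 2          
Grace | 2          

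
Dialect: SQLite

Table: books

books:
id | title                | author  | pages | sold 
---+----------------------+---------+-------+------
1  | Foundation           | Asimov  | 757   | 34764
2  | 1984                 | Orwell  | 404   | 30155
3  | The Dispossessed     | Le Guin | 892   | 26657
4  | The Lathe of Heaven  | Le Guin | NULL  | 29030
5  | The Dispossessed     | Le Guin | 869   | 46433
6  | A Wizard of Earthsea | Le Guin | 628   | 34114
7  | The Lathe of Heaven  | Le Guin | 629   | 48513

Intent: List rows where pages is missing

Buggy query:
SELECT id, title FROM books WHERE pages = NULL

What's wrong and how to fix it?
Bug: '= NULL' is always unknown in SQL three-valued logic, so no rows match

Fix: Use IS NULL to test for NULL

Corrected query:
SELECT id, title FROM books WHERE pages IS NULL

Result:
id | title              
---+--------------------
4  | The Lathe of Heaven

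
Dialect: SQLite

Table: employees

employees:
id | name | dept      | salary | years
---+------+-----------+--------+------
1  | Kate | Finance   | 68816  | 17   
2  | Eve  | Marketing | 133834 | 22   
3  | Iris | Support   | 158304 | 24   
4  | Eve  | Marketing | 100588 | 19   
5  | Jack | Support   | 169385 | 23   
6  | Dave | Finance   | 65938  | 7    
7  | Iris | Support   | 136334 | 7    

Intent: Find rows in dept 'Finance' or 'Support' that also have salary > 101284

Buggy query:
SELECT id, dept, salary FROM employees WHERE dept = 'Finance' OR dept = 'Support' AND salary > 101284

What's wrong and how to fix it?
Bug: AND binds tighter than OR, so this parses as dept = 'Finance' OR (dept = 'Support' AND salary > 101284)

Fix: Add parentheses around the OR so the AND applies to both alternatives

Corrected query:
SELECT id, dept, salary FROM employees WHERE (dept = 'Finance' OR dept = 'Support') AND salary > 101284

Result:
id | dept    | salary
---+---------+-------
3  | Support | 158304
5  | Support | 169385
7  | Support | 136334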